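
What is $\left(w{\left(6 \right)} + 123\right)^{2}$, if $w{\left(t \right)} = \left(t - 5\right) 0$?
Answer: $15129$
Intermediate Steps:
$w{\left(t \right)} = 0$ ($w{\left(t \right)} = \left(-5 + t\right) 0 = 0$)
$\left(w{\left(6 \right)} + 123\right)^{2} = \left(0 + 123\right)^{2} = 123^{2} = 15129$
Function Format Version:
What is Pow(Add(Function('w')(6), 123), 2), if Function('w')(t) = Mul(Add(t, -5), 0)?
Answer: 15129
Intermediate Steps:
Function('w')(t) = 0 (Function('w')(t) = Mul(Add(-5, t), 0) = 0)
Pow(Add(Function('w')(6), 123), 2) = Pow(Add(0, 123), 2) = Pow(123, 2) = 15129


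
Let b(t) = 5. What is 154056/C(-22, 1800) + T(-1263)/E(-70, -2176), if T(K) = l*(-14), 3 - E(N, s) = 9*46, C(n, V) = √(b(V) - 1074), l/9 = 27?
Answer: 1134/137 - 154056*I*√1069/1069 ≈ 8.2774 - 4711.8*I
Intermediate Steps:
l = 243 (l = 9*27 = 243)
C(n, V) = I*√1069 (C(n, V) = √(5 - 1074) = √(-1069) = I*√1069)
E(N, s) = -411 (E(N, s) = 3 - 9*46 = 3 - 1*414 = 3 - 414 = -411)
T(K) = -3402 (T(K) = 243*(-14) = -3402)
154056/C(-22, 1800) + T(-1263)/E(-70, -2176) = 154056/((I*√1069)) - 3402/(-411) = 154056*(-I*√1069/1069) - 3402*(-1/411) = -154056*I*√1069/1069 + 1134/137 = 1134/137 - 154056*I*√1069/1069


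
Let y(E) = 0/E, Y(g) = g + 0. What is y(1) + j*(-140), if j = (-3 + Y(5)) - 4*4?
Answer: 1960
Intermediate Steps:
Y(g) = g
y(E) = 0
j = -14 (j = (-3 + 5) - 4*4 = 2 - 16 = -14)
y(1) + j*(-140) = 0 - 14*(-140) = 0 + 1960 = 1960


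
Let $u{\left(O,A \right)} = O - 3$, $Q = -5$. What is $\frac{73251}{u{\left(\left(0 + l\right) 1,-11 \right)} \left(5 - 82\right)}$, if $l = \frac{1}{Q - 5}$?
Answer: $\frac{732510}{2387} \approx 306.87$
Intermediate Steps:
$l = - \frac{1}{10}$ ($l = \frac{1}{-5 - 5} = \frac{1}{-10} = - \frac{1}{10} \approx -0.1$)
$u{\left(O,A \right)} = -3 + O$ ($u{\left(O,A \right)} = O - 3 = -3 + O$)
$\frac{73251}{u{\left(\left(0 + l\right) 1,-11 \right)} \left(5 - 82\right)} = \frac{73251}{\left(-3 + \left(0 - \frac{1}{10}\right) 1\right) \left(5 - 82\right)} = \frac{73251}{\left(-3 - \frac{1}{10}\right) \left(-77\right)} = \frac{73251}{\left(- \frac{31}{10}\right) \left(-77\right)} = \frac{73251}{\frac{2387}{10}} = 73251 \cdot \frac{10}{2387} = \frac{732510}{2387}$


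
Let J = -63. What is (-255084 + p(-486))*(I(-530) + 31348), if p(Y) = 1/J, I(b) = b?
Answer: -495254289674/63 ≈ -7.8612e+9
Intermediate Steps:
p(Y) = -1/63 (p(Y) = 1/(-63) = -1/63)
(-255084 + p(-486))*(I(-530) + 31348) = (-255084 - 1/63)*(-530 + 31348) = -16070293/63*30818 = -495254289674/63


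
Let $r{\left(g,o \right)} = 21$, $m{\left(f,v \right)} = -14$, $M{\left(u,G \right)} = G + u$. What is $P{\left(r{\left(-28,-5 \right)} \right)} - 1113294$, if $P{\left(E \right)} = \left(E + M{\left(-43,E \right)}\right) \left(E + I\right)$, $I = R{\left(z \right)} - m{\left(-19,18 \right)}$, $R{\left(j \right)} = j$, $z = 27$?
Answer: $-1113356$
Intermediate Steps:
$I = 41$ ($I = 27 - -14 = 27 + 14 = 41$)
$P{\left(E \right)} = \left(-43 + 2 E\right) \left(41 + E\right)$ ($P{\left(E \right)} = \left(E + \left(E - 43\right)\right) \left(E + 41\right) = \left(E + \left(-43 + E\right)\right) \left(41 + E\right) = \left(-43 + 2 E\right) \left(41 + E\right)$)
$P{\left(r{\left(-28,-5 \right)} \right)} - 1113294 = \left(-1763 + 2 \cdot 21^{2} + 39 \cdot 21\right) - 1113294 = \left(-1763 + 2 \cdot 441 + 819\right) - 1113294 = \left(-1763 + 882 + 819\right) - 1113294 = -62 - 1113294 = -1113356$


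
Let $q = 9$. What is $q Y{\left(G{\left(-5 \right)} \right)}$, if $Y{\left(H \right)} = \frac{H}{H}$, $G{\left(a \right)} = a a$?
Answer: $9$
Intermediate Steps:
$G{\left(a \right)} = a^{2}$
$Y{\left(H \right)} = 1$
$q Y{\left(G{\left(-5 \right)} \right)} = 9 \cdot 1 = 9$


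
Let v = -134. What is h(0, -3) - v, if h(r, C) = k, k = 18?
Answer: 152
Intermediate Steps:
h(r, C) = 18
h(0, -3) - v = 18 - 1*(-134) = 18 + 134 = 152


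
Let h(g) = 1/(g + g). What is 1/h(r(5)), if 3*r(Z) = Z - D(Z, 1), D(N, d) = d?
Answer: 8/3 ≈ 2.6667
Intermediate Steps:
r(Z) = -⅓ + Z/3 (r(Z) = (Z - 1*1)/3 = (Z - 1)/3 = (-1 + Z)/3 = -⅓ + Z/3)
h(g) = 1/(2*g)
1/h(r(5)) = 1/(1/(2*(-⅓ + (⅓)*5))) = 1/(1/(2*(-⅓ + 5/3))) = 1/(1/(2*(4/3))) = 1/((½)*(¾)) = 1/(3/8) = 8/3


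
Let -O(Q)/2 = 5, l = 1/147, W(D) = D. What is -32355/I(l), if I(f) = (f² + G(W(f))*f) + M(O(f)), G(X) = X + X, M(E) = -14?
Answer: 233053065/100841 ≈ 2311.1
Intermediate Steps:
l = 1/147 ≈ 0.0068027
O(Q) = -10 (O(Q) = -2*5 = -10)
G(X) = 2*X
I(f) = -14 + 3*f² (I(f) = (f² + (2*f)*f) - 14 = (f² + 2*f²) - 14 = 3*f² - 14 = -14 + 3*f²)
-32355/I(l) = -32355/(-14 + 3*(1/147)²) = -32355/(-14 + 3*(1/21609)) = -32355/(-14 + 1/7203) = -32355/(-100841/7203) = -32355*(-7203/100841) = 233053065/100841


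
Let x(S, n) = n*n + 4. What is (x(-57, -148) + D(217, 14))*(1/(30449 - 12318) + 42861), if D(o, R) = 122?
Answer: 17119794807760/18131 ≈ 9.4423e+8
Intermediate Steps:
x(S, n) = 4 + n² (x(S, n) = n² + 4 = 4 + n²)
(x(-57, -148) + D(217, 14))*(1/(30449 - 12318) + 42861) = ((4 + (-148)²) + 122)*(1/(30449 - 12318) + 42861) = ((4 + 21904) + 122)*(1/18131 + 42861) = (21908 + 122)*(1/18131 + 42861) = 22030*(777112792/18131) = 17119794807760/18131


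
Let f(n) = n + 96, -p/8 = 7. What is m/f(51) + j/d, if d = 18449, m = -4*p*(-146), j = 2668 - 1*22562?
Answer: -86611502/387429 ≈ -223.55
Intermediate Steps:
p = -56 (p = -8*7 = -56)
f(n) = 96 + n
j = -19894 (j = 2668 - 22562 = -19894)
m = -32704 (m = -4*(-56)*(-146) = 224*(-146) = -32704)
m/f(51) + j/d = -32704/(96 + 51) - 19894/18449 = -32704/147 - 19894*1/18449 = -32704*1/147 - 19894/18449 = -4672/21 - 19894/18449 = -86611502/387429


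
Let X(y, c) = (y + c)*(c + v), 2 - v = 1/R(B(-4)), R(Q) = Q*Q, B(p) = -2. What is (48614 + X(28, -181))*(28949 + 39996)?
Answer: 20970104365/4 ≈ 5.2425e+9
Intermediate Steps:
R(Q) = Q**2
v = 7/4 (v = 2 - 1/((-2)**2) = 2 - 1/4 = 7/4 ≈ 1.7500)
X(y, c) = (7/4 + c)*(c + y) (X(y, c) = (y + c)*(c + 7/4) = (c + y)*(7/4 + c) = (7/4 + c)*(c + y))
(48614 + X(28, -181))*(28949 + 39996) = (48614 + ((-181)**2 + (7/4)*(-181) + (7/4)*28 - 181*28))*(28949 + 39996) = (48614 + (32761 - 1267/4 + 49 - 5068))*68945 = (48614 + 109701/4)*68945 = (304157/4)*68945 = 20970104365/4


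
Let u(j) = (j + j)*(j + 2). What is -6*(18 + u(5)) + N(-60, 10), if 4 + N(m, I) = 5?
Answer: -527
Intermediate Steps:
N(m, I) = 1 (N(m, I) = -4 + 5 = 1)
u(j) = 2*j*(2 + j) (u(j) = (2*j)*(2 + j) = 2*j*(2 + j))
-6*(18 + u(5)) + N(-60, 10) = -6*(18 + 2*5*(2 + 5)) + 1 = -6*(18 + 2*5*7) + 1 = -6*(18 + 70) + 1 = -6*88 + 1 = -528 + 1 = -527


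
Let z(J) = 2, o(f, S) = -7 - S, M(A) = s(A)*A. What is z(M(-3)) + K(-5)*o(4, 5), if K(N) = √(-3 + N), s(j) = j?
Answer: 2 - 24*I*√2 ≈ 2.0 - 33.941*I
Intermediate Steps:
M(A) = A² (M(A) = A*A = A²)
z(M(-3)) + K(-5)*o(4, 5) = 2 + √(-3 - 5)*(-7 - 1*5) = 2 + √(-8)*(-7 - 5) = 2 + (2*I*√2)*(-12) = 2 - 24*I*√2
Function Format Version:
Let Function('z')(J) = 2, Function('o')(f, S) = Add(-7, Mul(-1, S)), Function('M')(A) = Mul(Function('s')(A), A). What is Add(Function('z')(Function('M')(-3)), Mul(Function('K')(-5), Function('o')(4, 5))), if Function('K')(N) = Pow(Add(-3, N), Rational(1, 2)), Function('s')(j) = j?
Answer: Add(2, Mul(-24, I, Pow(2, Rational(1, 2)))) ≈ Add(2.0000, Mul(-33.941, I))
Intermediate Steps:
Function('M')(A) = Pow(A, 2) (Function('M')(A) = Mul(A, A) = Pow(A, 2))
Add(Function('z')(Function('M')(-3)), Mul(Function('K')(-5), Function('o')(4, 5))) = Add(2, Mul(Pow(Add(-3, -5), Rational(1, 2)), Add(-7, Mul(-1, 5)))) = Add(2, Mul(Pow(-8, Rational(1, 2)), Add(-7, -5))) = Add(2, Mul(Mul(2, I, Pow(2, Rational(1, 2))), -12)) = Add(2, Mul(-24, I, Pow(2, Rational(1, 2))))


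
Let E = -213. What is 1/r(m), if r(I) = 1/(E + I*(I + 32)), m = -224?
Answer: 42795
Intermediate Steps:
r(I) = 1/(-213 + I*(32 + I)) (r(I) = 1/(-213 + I*(I + 32)) = 1/(-213 + I*(32 + I)))
1/r(m) = 1/(1/(-213 + (-224)² + 32*(-224))) = 1/(1/(-213 + 50176 - 7168)) = 1/(1/42795) = 42795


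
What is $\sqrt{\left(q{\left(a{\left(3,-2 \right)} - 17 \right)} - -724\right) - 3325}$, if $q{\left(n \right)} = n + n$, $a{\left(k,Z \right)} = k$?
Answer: $i \sqrt{2629} \approx 51.274 i$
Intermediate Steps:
$q{\left(n \right)} = 2 n$
$\sqrt{\left(q{\left(a{\left(3,-2 \right)} - 17 \right)} - -724\right) - 3325} = \sqrt{\left(2 \left(3 - 17\right) - -724\right) - 3325} = \sqrt{\left(2 \left(3 - 17\right) + 724\right) - 3325} = \sqrt{\left(2 \left(-14\right) + 724\right) - 3325} = \sqrt{\left(-28 + 724\right) - 3325} = \sqrt{696 - 3325} = \sqrt{-2629} = i \sqrt{2629}$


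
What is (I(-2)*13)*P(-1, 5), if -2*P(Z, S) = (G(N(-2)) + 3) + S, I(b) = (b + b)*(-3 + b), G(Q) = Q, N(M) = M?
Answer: -780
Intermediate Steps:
I(b) = 2*b*(-3 + b) (I(b) = (2*b)*(-3 + b) = 2*b*(-3 + b))
P(Z, S) = -½ - S/2 (P(Z, S) = -((-2 + 3) + S)/2 = -(1 + S)/2 = -½ - S/2)
(I(-2)*13)*P(-1, 5) = ((2*(-2)*(-3 - 2))*13)*(-½ - ½*5) = ((2*(-2)*(-5))*13)*(-½ - 5/2) = (20*13)*(-3) = 260*(-3) = -780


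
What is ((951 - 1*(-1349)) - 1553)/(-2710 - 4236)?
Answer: -747/6946 ≈ -0.10754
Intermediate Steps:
((951 - 1*(-1349)) - 1553)/(-2710 - 4236) = ((951 + 1349) - 1553)/(-6946) = (2300 - 1553)*(-1/6946) = 747*(-1/6946) = -747/6946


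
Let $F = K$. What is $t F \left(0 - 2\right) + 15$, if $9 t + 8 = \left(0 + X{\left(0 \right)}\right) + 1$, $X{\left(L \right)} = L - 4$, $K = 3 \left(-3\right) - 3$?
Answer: $- \frac{43}{3} \approx -14.333$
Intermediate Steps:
$K = -12$ ($K = -9 - 3 = -12$)
$F = -12$
$X{\left(L \right)} = -4 + L$ ($X{\left(L \right)} = L - 4 = -4 + L$)
$t = - \frac{11}{9}$ ($t = - \frac{8}{9} + \frac{\left(0 + \left(-4 + 0\right)\right) + 1}{9} = - \frac{8}{9} + \frac{\left(0 - 4\right) + 1}{9} = - \frac{8}{9} + \frac{-4 + 1}{9} = - \frac{8}{9} + \frac{1}{9} \left(-3\right) = - \frac{8}{9} - \frac{1}{3} = - \frac{11}{9} \approx -1.2222$)
$t F \left(0 - 2\right) + 15 = - \frac{11 \left(- 12 \left(0 - 2\right)\right)}{9} + 15 = - \frac{11 \left(\left(-12\right) \left(-2\right)\right)}{9} + 15 = \left(- \frac{11}{9}\right) 24 + 15 = - \frac{88}{3} + 15 = - \frac{43}{3}$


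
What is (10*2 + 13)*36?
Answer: 1188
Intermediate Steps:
(10*2 + 13)*36 = (20 + 13)*36 = 33*36 = 1188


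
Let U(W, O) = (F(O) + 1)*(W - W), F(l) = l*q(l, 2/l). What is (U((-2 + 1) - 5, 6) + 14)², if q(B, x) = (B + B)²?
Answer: 196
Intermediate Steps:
q(B, x) = 4*B² (q(B, x) = (2*B)² = 4*B²)
F(l) = 4*l³ (F(l) = l*(4*l²) = 4*l³)
U(W, O) = 0 (U(W, O) = (4*O³ + 1)*(W - W) = (1 + 4*O³)*0 = 0)
(U((-2 + 1) - 5, 6) + 14)² = (0 + 14)² = 14² = 196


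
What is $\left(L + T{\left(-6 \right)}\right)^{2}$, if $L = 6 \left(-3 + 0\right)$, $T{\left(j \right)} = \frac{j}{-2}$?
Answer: $225$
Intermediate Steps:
$T{\left(j \right)} = - \frac{j}{2}$ ($T{\left(j \right)} = j \left(- \frac{1}{2}\right) = - \frac{j}{2}$)
$L = -18$ ($L = 6 \left(-3\right) = -18$)
$\left(L + T{\left(-6 \right)}\right)^{2} = \left(-18 - -3\right)^{2} = \left(-18 + 3\right)^{2} = \left(-15\right)^{2} = 225$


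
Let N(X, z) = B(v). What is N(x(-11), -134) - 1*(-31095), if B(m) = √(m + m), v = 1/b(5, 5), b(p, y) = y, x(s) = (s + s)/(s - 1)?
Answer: 31095 + √10/5 ≈ 31096.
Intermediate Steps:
x(s) = 2*s/(-1 + s) (x(s) = (2*s)/(-1 + s) = 2*s/(-1 + s))
v = ⅕ (v = 1/5 = ⅕ ≈ 0.20000)
B(m) = √2*√m (B(m) = √(2*m) = √2*√m)
N(X, z) = √10/5 (N(X, z) = √2*√(⅕) = √2*(√5/5) = √10/5)
N(x(-11), -134) - 1*(-31095) = √10/5 - 1*(-31095) = √10/5 + 31095 = 31095 + √10/5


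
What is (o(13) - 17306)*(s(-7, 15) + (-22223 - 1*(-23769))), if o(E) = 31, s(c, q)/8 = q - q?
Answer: -26707150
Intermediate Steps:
s(c, q) = 0 (s(c, q) = 8*(q - q) = 8*0 = 0)
(o(13) - 17306)*(s(-7, 15) + (-22223 - 1*(-23769))) = (31 - 17306)*(0 + (-22223 - 1*(-23769))) = -17275*(0 + (-22223 + 23769)) = -17275*(0 + 1546) = -17275*1546 = -26707150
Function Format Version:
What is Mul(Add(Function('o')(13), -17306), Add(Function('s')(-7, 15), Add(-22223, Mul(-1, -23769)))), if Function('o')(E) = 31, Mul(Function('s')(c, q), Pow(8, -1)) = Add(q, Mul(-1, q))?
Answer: -26707150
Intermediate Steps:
Function('s')(c, q) = 0 (Function('s')(c, q) = Mul(8, Add(q, Mul(-1, q))) = Mul(8, 0) = 0)
Mul(Add(Function('o')(13), -17306), Add(Function('s')(-7, 15), Add(-22223, Mul(-1, -23769)))) = Mul(Add(31, -17306), Add(0, Add(-22223, Mul(-1, -23769)))) = Mul(-17275, Add(0, Add(-22223, 23769))) = Mul(-17275, Add(0, 1546)) = Mul(-17275, 1546) = -26707150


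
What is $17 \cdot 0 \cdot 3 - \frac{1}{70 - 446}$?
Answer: $\frac{1}{376} \approx 0.0026596$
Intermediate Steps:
$17 \cdot 0 \cdot 3 - \frac{1}{70 - 446} = 17 \cdot 0 - \frac{1}{-376} = 0 - - \frac{1}{376} = 0 + \frac{1}{376} = \frac{1}{376}$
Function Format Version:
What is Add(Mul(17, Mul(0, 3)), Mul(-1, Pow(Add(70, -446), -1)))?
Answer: Rational(1, 376) ≈ 0.0026596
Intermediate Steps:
Add(Mul(17, Mul(0, 3)), Mul(-1, Pow(Add(70, -446), -1))) = Add(Mul(17, 0), Mul(-1, Pow(-376, -1))) = Add(0, Mul(-1, Rational(-1, 376))) = Add(0, Rational(1, 376)) = Rational(1, 376)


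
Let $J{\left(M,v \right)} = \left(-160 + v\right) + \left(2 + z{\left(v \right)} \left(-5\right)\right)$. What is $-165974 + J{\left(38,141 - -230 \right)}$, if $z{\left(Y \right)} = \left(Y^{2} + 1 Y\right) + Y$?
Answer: $-857676$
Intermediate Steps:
$z{\left(Y \right)} = Y^{2} + 2 Y$ ($z{\left(Y \right)} = \left(Y^{2} + Y\right) + Y = \left(Y + Y^{2}\right) + Y = Y^{2} + 2 Y$)
$J{\left(M,v \right)} = -158 + v - 5 v \left(2 + v\right)$ ($J{\left(M,v \right)} = \left(-160 + v\right) + \left(2 + v \left(2 + v\right) \left(-5\right)\right) = \left(-160 + v\right) - \left(-2 + 5 v \left(2 + v\right)\right) = -158 + v - 5 v \left(2 + v\right)$)
$-165974 + J{\left(38,141 - -230 \right)} = -165974 - \left(-213 + 5 \left(141 - -230\right) \left(2 + \left(141 - -230\right)\right)\right) = -165974 - \left(-213 + 5 \left(141 + 230\right) \left(2 + \left(141 + 230\right)\right)\right) = -165974 - \left(-213 + 1855 \left(2 + 371\right)\right) = -165974 - \left(-213 + 691915\right) = -165974 - 691702 = -857676$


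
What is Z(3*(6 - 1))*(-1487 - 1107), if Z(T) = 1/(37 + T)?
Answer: -1297/26 ≈ -49.885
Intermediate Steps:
Z(3*(6 - 1))*(-1487 - 1107) = (-1487 - 1107)/(37 + 3*(6 - 1)) = -2594/(37 + 3*5) = -2594/(37 + 15) = -2594/52 = (1/52)*(-2594) = -1297/26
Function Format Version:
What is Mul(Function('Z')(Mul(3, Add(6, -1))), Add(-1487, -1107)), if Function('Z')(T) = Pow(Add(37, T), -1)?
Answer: Rational(-1297, 26) ≈ -49.885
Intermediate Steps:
Mul(Function('Z')(Mul(3, Add(6, -1))), Add(-1487, -1107)) = Mul(Pow(Add(37, Mul(3, Add(6, -1))), -1), Add(-1487, -1107)) = Mul(Pow(Add(37, Mul(3, 5)), -1), -2594) = Mul(Pow(Add(37, 15), -1), -2594) = Mul(Pow(52, -1), -2594) = Mul(Rational(1, 52), -2594) = Rational(-1297, 26)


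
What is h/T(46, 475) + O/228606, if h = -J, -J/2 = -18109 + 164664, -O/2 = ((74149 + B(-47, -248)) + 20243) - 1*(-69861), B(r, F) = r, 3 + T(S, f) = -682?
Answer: -960452384/2237073 ≈ -429.33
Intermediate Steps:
T(S, f) = -685 (T(S, f) = -3 - 682 = -685)
O = -328412 (O = -2*(((74149 - 47) + 20243) - 1*(-69861)) = -2*((74102 + 20243) + 69861) = -2*(94345 + 69861) = -2*164206 = -328412)
J = -293110 (J = -2*(-18109 + 164664) = -2*146555 = -293110)
h = 293110 (h = -1*(-293110) = 293110)
h/T(46, 475) + O/228606 = 293110/(-685) - 328412/228606 = 293110*(-1/685) - 328412*1/228606 = -58622/137 - 23458/16329 = -960452384/2237073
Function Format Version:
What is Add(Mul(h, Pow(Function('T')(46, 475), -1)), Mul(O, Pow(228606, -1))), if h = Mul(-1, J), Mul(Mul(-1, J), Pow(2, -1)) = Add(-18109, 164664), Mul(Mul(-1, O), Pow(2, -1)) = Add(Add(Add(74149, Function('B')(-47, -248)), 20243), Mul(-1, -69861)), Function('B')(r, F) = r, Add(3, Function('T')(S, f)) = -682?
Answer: Rational(-960452384, 2237073) ≈ -429.33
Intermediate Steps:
Function('T')(S, f) = -685 (Function('T')(S, f) = Add(-3, -682) = -685)
O = -328412 (O = Mul(-2, Add(Add(Add(74149, -47), 20243), Mul(-1, -69861))) = Mul(-2, Add(Add(74102, 20243), 69861)) = Mul(-2, Add(94345, 69861)) = Mul(-2, 164206) = -328412)
J = -293110 (J = Mul(-2, Add(-18109, 164664)) = Mul(-2, 146555) = -293110)
h = 293110 (h = Mul(-1, -293110) = 293110)
Add(Mul(h, Pow(Function('T')(46, 475), -1)), Mul(O, Pow(228606, -1))) = Add(Mul(293110, Pow(-685, -1)), Mul(-328412, Pow(228606, -1))) = Add(Mul(293110, Rational(-1, 685)), Mul(-328412, Rational(1, 228606))) = Add(Rational(-58622, 137), Rational(-23458, 16329)) = Rational(-960452384, 2237073)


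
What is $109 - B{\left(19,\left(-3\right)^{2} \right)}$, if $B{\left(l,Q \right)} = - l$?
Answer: $128$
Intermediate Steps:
$109 - B{\left(19,\left(-3\right)^{2} \right)} = 109 - \left(-1\right) 19 = 109 - -19 = 109 + 19 = 128$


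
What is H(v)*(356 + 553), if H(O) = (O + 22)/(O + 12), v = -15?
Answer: -2121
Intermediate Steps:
H(O) = (22 + O)/(12 + O)
H(v)*(356 + 553) = ((22 - 15)/(12 - 15))*(356 + 553) = (7/(-3))*909 = -1/3*7*909 = -7/3*909 = -2121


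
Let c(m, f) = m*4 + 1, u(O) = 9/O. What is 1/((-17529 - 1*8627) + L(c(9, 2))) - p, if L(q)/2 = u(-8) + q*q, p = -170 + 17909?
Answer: -1661807263/93681 ≈ -17739.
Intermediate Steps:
c(m, f) = 1 + 4*m (c(m, f) = 4*m + 1 = 1 + 4*m)
p = 17739
L(q) = -9/4 + 2*q² (L(q) = 2*(9/(-8) + q*q) = 2*(9*(-⅛) + q²) = 2*(-9/8 + q²) = -9/4 + 2*q²)
1/((-17529 - 1*8627) + L(c(9, 2))) - p = 1/((-17529 - 1*8627) + (-9/4 + 2*(1 + 4*9)²)) - 1*17739 = 1/((-17529 - 8627) + (-9/4 + 2*(1 + 36)²)) - 17739 = 1/(-26156 + (-9/4 + 2*37²)) - 17739 = 1/(-26156 + (-9/4 + 2*1369)) - 17739 = 1/(-26156 + (-9/4 + 2738)) - 17739 = 1/(-26156 + 10943/4) - 17739 = 1/(-93681/4) - 17739 = -4/93681 - 17739 = -1661807263/93681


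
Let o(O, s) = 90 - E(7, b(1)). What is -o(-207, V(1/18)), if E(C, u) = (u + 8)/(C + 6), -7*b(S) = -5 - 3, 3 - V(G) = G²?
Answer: -8126/91 ≈ -89.297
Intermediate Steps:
V(G) = 3 - G²
b(S) = 8/7 (b(S) = -(-5 - 3)/7 = -⅐*(-8) = 8/7)
E(C, u) = (8 + u)/(6 + C)
o(O, s) = 8126/91 (o(O, s) = 90 - (8 + 8/7)/(6 + 7) = 90 - 64/(13*7) = 90 - 1*64/91 = 90 - 64/91 = 8126/91)
-o(-207, V(1/18)) = -1*8126/91 = -8126/91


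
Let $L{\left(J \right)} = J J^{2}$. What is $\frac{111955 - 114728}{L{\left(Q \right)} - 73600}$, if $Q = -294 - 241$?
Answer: $\frac{2773}{153203975} \approx 1.81 \cdot 10^{-5}$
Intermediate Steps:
$Q = -535$
$L{\left(J \right)} = J^{3}$
$\frac{111955 - 114728}{L{\left(Q \right)} - 73600} = \frac{111955 - 114728}{\left(-535\right)^{3} - 73600} = - \frac{2773}{-153130375 - 73600} = - \frac{2773}{-153203975} = \left(-2773\right) \left(- \frac{1}{153203975}\right) = \frac{2773}{153203975}$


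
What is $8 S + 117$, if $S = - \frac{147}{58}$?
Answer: $\frac{2805}{29} \approx 96.724$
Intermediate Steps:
$S = - \frac{147}{58}$ ($S = \left(-147\right) \frac{1}{58} = - \frac{147}{58} \approx -2.5345$)
$8 S + 117 = 8 \left(- \frac{147}{58}\right) + 117 = - \frac{588}{29} + 117 = \frac{2805}{29}$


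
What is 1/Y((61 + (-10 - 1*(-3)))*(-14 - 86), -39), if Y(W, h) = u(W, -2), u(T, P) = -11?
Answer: -1/11 ≈ -0.090909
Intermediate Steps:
Y(W, h) = -11
1/Y((61 + (-10 - 1*(-3)))*(-14 - 86), -39) = 1/(-11) = -1/11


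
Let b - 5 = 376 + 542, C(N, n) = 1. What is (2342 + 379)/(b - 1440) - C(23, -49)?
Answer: -3238/517 ≈ -6.2631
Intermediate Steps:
b = 923 (b = 5 + (376 + 542) = 5 + 918 = 923)
(2342 + 379)/(b - 1440) - C(23, -49) = (2342 + 379)/(923 - 1440) - 1*1 = 2721/(-517) - 1 = 2721*(-1/517) - 1 = -2721/517 - 1 = -3238/517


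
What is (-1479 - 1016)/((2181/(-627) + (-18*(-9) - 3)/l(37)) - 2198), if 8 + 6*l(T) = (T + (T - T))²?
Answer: 709700255/626008963 ≈ 1.1337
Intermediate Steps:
l(T) = -4/3 + T²/6 (l(T) = -4/3 + (T + (T - T))²/6 = -4/3 + (T + 0)²/6 = -4/3 + T²/6)
(-1479 - 1016)/((2181/(-627) + (-18*(-9) - 3)/l(37)) - 2198) = (-1479 - 1016)/((2181/(-627) + (-18*(-9) - 3)/(-4/3 + (⅙)*37²)) - 2198) = -2495/((2181*(-1/627) + (162 - 3)/(-4/3 + (⅙)*1369)) - 2198) = -2495/((-727/209 + 159/(-4/3 + 1369/6)) - 2198) = -2495/((-727/209 + 159/(1361/6)) - 2198) = -2495/((-727/209 + 159*(6/1361)) - 2198) = -2495/((-727/209 + 954/1361) - 2198) = -2495/(-790061/284449 - 2198) = -2495/(-626008963/284449) = -2495*(-284449/626008963) = 709700255/626008963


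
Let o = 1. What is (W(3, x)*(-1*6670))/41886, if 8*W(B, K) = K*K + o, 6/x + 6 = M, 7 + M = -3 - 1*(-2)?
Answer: -96715/4104828 ≈ -0.023561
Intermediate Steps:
M = -8 (M = -7 + (-3 - 1*(-2)) = -7 + (-3 + 2) = -7 - 1 = -8)
x = -3/7 (x = 6/(-6 - 8) = 6/(-14) = 6*(-1/14) = -3/7 ≈ -0.42857)
W(B, K) = ⅛ + K²/8 (W(B, K) = (K*K + 1)/8 = (K² + 1)/8 = (1 + K²)/8 = ⅛ + K²/8)
(W(3, x)*(-1*6670))/41886 = ((⅛ + (-3/7)²/8)*(-1*6670))/41886 = ((⅛ + (⅛)*(9/49))*(-6670))*(1/41886) = ((⅛ + 9/392)*(-6670))*(1/41886) = ((29/196)*(-6670))*(1/41886) = -96715/98*1/41886 = -96715/4104828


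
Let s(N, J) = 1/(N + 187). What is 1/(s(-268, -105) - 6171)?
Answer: -81/499852 ≈ -0.00016205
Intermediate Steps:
s(N, J) = 1/(187 + N)
1/(s(-268, -105) - 6171) = 1/(1/(187 - 268) - 6171) = 1/(1/(-81) - 6171) = 1/(-1/81 - 6171) = 1/(-499852/81) = -81/499852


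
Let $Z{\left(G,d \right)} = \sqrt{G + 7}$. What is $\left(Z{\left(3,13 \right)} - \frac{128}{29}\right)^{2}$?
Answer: $\frac{24794}{841} - \frac{256 \sqrt{10}}{29} \approx 1.5663$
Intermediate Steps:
$Z{\left(G,d \right)} = \sqrt{7 + G}$
$\left(Z{\left(3,13 \right)} - \frac{128}{29}\right)^{2} = \left(\sqrt{7 + 3} - \frac{128}{29}\right)^{2} = \left(\sqrt{10} - \frac{128}{29}\right)^{2} = \left(- \frac{128}{29} + \sqrt{10}\right)^{2}$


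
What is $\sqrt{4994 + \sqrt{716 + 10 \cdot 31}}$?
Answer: $\sqrt{4994 + 3 \sqrt{114}} \approx 70.895$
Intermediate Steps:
$\sqrt{4994 + \sqrt{716 + 10 \cdot 31}} = \sqrt{4994 + \sqrt{716 + 310}} = \sqrt{4994 + \sqrt{1026}} = \sqrt{4994 + 3 \sqrt{114}}$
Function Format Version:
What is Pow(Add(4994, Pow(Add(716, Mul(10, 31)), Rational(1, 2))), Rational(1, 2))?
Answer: Pow(Add(4994, Mul(3, Pow(114, Rational(1, 2)))), Rational(1, 2)) ≈ 70.895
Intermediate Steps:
Pow(Add(4994, Pow(Add(716, Mul(10, 31)), Rational(1, 2))), Rational(1, 2)) = Pow(Add(4994, Pow(Add(716, 310), Rational(1, 2))), Rational(1, 2)) = Pow(Add(4994, Pow(1026, Rational(1, 2))), Rational(1, 2)) = Pow(Add(4994, Mul(3, Pow(114, Rational(1, 2)))), Rational(1, 2))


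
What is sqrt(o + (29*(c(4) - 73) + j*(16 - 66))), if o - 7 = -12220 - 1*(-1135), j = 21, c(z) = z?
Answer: I*sqrt(14129) ≈ 118.87*I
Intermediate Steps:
o = -11078 (o = 7 + (-12220 - 1*(-1135)) = 7 + (-12220 + 1135) = 7 - 11085 = -11078)
sqrt(o + (29*(c(4) - 73) + j*(16 - 66))) = sqrt(-11078 + (29*(4 - 73) + 21*(16 - 66))) = sqrt(-11078 + (29*(-69) + 21*(-50))) = sqrt(-11078 + (-2001 - 1050)) = sqrt(-11078 - 3051) = sqrt(-14129) = I*sqrt(14129)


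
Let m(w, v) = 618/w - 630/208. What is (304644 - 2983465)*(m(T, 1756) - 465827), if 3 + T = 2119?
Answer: 68653062464625979/55016 ≈ 1.2479e+12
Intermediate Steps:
T = 2116 (T = -3 + 2119 = 2116)
m(w, v) = -315/104 + 618/w (m(w, v) = 618/w - 630*1/208 = 618/w - 315/104 = -315/104 + 618/w)
(304644 - 2983465)*(m(T, 1756) - 465827) = (304644 - 2983465)*((-315/104 + 618/2116) - 465827) = -2678821*((-315/104 + 618*(1/2116)) - 465827) = -2678821*((-315/104 + 309/1058) - 465827) = -2678821*(-150567/55016 - 465827) = -2678821*(-25628088799/55016) = 68653062464625979/55016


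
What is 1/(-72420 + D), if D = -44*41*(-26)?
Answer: -1/25516 ≈ -3.9191e-5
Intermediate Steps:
D = 46904 (D = -1804*(-26) = 46904)
1/(-72420 + D) = 1/(-72420 + 46904) = 1/(-25516) = -1/25516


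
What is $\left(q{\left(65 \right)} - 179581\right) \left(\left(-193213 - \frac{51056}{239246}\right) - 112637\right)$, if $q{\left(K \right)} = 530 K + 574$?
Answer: $\frac{755552356330778}{17089} \approx 4.4213 \cdot 10^{10}$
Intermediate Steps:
$q{\left(K \right)} = 574 + 530 K$
$\left(q{\left(65 \right)} - 179581\right) \left(\left(-193213 - \frac{51056}{239246}\right) - 112637\right) = \left(\left(574 + 530 \cdot 65\right) - 179581\right) \left(\left(-193213 - \frac{51056}{239246}\right) - 112637\right) = \left(\left(574 + 34450\right) - 179581\right) \left(\left(-193213 - \frac{25528}{119623}\right) - 112637\right) = \left(35024 - 179581\right) \left(\left(-193213 - \frac{25528}{119623}\right) - 112637\right) = - 144557 \left(- \frac{23112744227}{119623} - 112637\right) = \left(-144557\right) \left(- \frac{36586720078}{119623}\right) = \frac{755552356330778}{17089}$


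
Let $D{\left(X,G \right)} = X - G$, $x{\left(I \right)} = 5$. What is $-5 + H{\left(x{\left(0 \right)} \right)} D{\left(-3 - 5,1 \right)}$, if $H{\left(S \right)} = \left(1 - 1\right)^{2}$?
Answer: $-5$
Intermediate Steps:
$H{\left(S \right)} = 0$ ($H{\left(S \right)} = 0^{2} = 0$)
$-5 + H{\left(x{\left(0 \right)} \right)} D{\left(-3 - 5,1 \right)} = -5 + 0 \left(\left(-3 - 5\right) - 1\right) = -5 + 0 \left(-8 - 1\right) = -5 + 0 \left(-9\right) = -5 + 0 = -5$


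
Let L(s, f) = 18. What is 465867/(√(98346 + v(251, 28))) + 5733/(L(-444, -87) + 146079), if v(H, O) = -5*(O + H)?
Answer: 91/2319 + 155289*√96951/32317 ≈ 1496.2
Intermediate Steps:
v(H, O) = -5*H - 5*O (v(H, O) = -5*(H + O) = -5*H - 5*O)
465867/(√(98346 + v(251, 28))) + 5733/(L(-444, -87) + 146079) = 465867/(√(98346 + (-5*251 - 5*28))) + 5733/(18 + 146079) = 465867/(√(98346 + (-1255 - 140))) + 5733/146097 = 465867/(√(98346 - 1395)) + 5733*(1/146097) = 465867/(√96951) + 91/2319 = 465867*(√96951/96951) + 91/2319 = 155289*√96951/32317 + 91/2319 = 91/2319 + 155289*√96951/32317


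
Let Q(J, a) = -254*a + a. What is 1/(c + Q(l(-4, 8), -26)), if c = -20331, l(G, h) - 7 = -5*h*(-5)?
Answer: -1/13753 ≈ -7.2711e-5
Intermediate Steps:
l(G, h) = 7 + 25*h (l(G, h) = 7 - 5*h*(-5) = 7 + 25*h)
Q(J, a) = -253*a
1/(c + Q(l(-4, 8), -26)) = 1/(-20331 - 253*(-26)) = 1/(-20331 + 6578) = 1/(-13753) = -1/13753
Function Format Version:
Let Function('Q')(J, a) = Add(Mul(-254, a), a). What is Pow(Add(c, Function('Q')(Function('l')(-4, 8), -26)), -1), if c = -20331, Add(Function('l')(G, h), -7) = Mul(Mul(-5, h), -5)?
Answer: Rational(-1, 13753) ≈ -7.2711e-5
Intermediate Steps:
Function('l')(G, h) = Add(7, Mul(25, h)) (Function('l')(G, h) = Add(7, Mul(Mul(-5, h), -5)) = Add(7, Mul(25, h)))
Function('Q')(J, a) = Mul(-253, a)
Pow(Add(c, Function('Q')(Function('l')(-4, 8), -26)), -1) = Pow(Add(-20331, Mul(-253, -26)), -1) = Pow(Add(-20331, 6578), -1) = Pow(-13753, -1) = Rational(-1, 13753)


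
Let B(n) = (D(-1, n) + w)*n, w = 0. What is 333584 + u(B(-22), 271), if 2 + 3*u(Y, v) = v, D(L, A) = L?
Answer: 1001021/3 ≈ 3.3367e+5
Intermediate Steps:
B(n) = -n (B(n) = (-1 + 0)*n = -n)
u(Y, v) = -2/3 + v/3
333584 + u(B(-22), 271) = 333584 + (-2/3 + (1/3)*271) = 333584 + (-2/3 + 271/3) = 333584 + 269/3 = 1001021/3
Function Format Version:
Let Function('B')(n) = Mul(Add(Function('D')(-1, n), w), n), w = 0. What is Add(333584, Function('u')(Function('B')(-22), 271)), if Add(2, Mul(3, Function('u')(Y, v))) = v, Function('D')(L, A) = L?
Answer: Rational(1001021, 3) ≈ 3.3367e+5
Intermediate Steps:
Function('B')(n) = Mul(-1, n) (Function('B')(n) = Mul(Add(-1, 0), n) = Mul(-1, n))
Function('u')(Y, v) = Add(Rational(-2, 3), Mul(Rational(1, 3), v))
Add(333584, Function('u')(Function('B')(-22), 271)) = Add(333584, Add(Rational(-2, 3), Mul(Rational(1, 3), 271))) = Add(333584, Add(Rational(-2, 3), Rational(271, 3))) = Add(333584, Rational(269, 3)) = Rational(1001021, 3)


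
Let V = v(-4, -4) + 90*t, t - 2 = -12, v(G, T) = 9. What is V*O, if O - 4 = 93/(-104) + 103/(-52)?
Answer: -8019/8 ≈ -1002.4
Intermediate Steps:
O = 9/8 (O = 4 + (93/(-104) + 103/(-52)) = 4 + (93*(-1/104) + 103*(-1/52)) = 4 + (-93/104 - 103/52) = 4 - 23/8 = 9/8 ≈ 1.1250)
t = -10 (t = 2 - 12 = -10)
V = -891 (V = 9 + 90*(-10) = 9 - 900 = -891)
V*O = -891*9/8 = -8019/8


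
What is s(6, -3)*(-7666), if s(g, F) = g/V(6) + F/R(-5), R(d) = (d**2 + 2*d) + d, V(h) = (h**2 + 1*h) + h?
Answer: 26831/20 ≈ 1341.6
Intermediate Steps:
V(h) = h**2 + 2*h (V(h) = (h**2 + h) + h = (h + h**2) + h = h**2 + 2*h)
R(d) = d**2 + 3*d
s(g, F) = F/10 + g/48 (s(g, F) = g/((6*(2 + 6))) + F/((-5*(3 - 5))) = g/((6*8)) + F/((-5*(-2))) = g/48 + F/10 = F/10 + g/48)
s(6, -3)*(-7666) = ((1/10)*(-3) + (1/48)*6)*(-7666) = (-3/10 + 1/8)*(-7666) = -7/40*(-7666) = 26831/20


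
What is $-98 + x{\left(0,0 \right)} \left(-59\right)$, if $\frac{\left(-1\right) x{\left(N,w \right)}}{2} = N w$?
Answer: $-98$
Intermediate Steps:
$x{\left(N,w \right)} = - 2 N w$
$-98 + x{\left(0,0 \right)} \left(-59\right) = -98 + \left(-2\right) 0 \cdot 0 \left(-59\right) = -98 + 0 \left(-59\right) = -98 + 0 = -98$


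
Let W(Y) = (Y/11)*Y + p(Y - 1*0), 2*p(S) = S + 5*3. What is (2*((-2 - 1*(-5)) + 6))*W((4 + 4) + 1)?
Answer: 3834/11 ≈ 348.55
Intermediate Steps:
p(S) = 15/2 + S/2 (p(S) = (S + 5*3)/2 = (S + 15)/2 = (15 + S)/2 = 15/2 + S/2)
W(Y) = 15/2 + Y/2 + Y²/11 (W(Y) = (Y/11)*Y + (15/2 + (Y - 1*0)/2) = (Y*(1/11))*Y + (15/2 + (Y + 0)/2) = (Y/11)*Y + (15/2 + Y/2) = Y²/11 + (15/2 + Y/2) = 15/2 + Y/2 + Y²/11)
(2*((-2 - 1*(-5)) + 6))*W((4 + 4) + 1) = (2*((-2 - 1*(-5)) + 6))*(15/2 + ((4 + 4) + 1)/2 + ((4 + 4) + 1)²/11) = (2*((-2 + 5) + 6))*(15/2 + (8 + 1)/2 + (8 + 1)²/11) = (2*(3 + 6))*(15/2 + (½)*9 + (1/11)*9²) = (2*9)*(15/2 + 9/2 + (1/11)*81) = 18*(15/2 + 9/2 + 81/11) = 18*(213/11) = 3834/11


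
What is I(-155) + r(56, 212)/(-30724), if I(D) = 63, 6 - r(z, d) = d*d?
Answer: 990275/15362 ≈ 64.463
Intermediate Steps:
r(z, d) = 6 - d² (r(z, d) = 6 - d*d = 6 - d²)
I(-155) + r(56, 212)/(-30724) = 63 + (6 - 1*212²)/(-30724) = 63 + (6 - 1*44944)*(-1/30724) = 63 + (6 - 44944)*(-1/30724) = 63 - 44938*(-1/30724) = 63 + 22469/15362 = 990275/15362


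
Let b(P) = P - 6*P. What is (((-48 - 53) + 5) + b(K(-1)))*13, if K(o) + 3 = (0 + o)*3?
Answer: -858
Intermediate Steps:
K(o) = -3 + 3*o (K(o) = -3 + (0 + o)*3 = -3 + o*3 = -3 + 3*o)
b(P) = -5*P
(((-48 - 53) + 5) + b(K(-1)))*13 = (((-48 - 53) + 5) - 5*(-3 + 3*(-1)))*13 = ((-101 + 5) - 5*(-3 - 3))*13 = (-96 - 5*(-6))*13 = (-96 + 30)*13 = -66*13 = -858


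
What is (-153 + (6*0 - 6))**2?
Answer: 25281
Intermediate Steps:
(-153 + (6*0 - 6))**2 = (-153 + (0 - 6))**2 = (-153 - 6)**2 = (-159)**2 = 25281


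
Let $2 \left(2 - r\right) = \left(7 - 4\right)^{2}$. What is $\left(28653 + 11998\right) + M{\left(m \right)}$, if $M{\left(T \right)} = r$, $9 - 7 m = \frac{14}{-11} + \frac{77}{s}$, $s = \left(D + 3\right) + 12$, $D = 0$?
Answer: $\frac{81297}{2} \approx 40649.0$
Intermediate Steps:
$s = 15$ ($s = \left(0 + 3\right) + 12 = 3 + 12 = 15$)
$r = - \frac{5}{2}$ ($r = 2 - \frac{\left(7 - 4\right)^{2}}{2} = 2 - \frac{3^{2}}{2} = 2 - \frac{9}{2} = - \frac{5}{2} \approx -2.5$)
$m = \frac{848}{1155}$ ($m = \frac{9}{7} - \frac{\frac{14}{-11} + \frac{77}{15}}{7} = \frac{9}{7} - \frac{14 \left(- \frac{1}{11}\right) + 77 \cdot \frac{1}{15}}{7} = \frac{9}{7} - \frac{- \frac{14}{11} + \frac{77}{15}}{7} = \frac{9}{7} - \frac{91}{165} = \frac{848}{1155} \approx 0.7342$)
$M{\left(T \right)} = - \frac{5}{2}$
$\left(28653 + 11998\right) + M{\left(m \right)} = \left(28653 + 11998\right) - \frac{5}{2} = 40651 - \frac{5}{2} = \frac{81297}{2}$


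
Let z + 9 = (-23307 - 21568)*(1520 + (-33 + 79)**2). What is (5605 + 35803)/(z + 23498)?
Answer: -41408/163142011 ≈ -0.00025382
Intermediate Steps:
z = -163165509 (z = -9 + (-23307 - 21568)*(1520 + (-33 + 79)**2) = -9 - 44875*(1520 + 46**2) = -9 - 44875*(1520 + 2116) = -9 - 44875*3636 = -9 - 163165500 = -163165509)
(5605 + 35803)/(z + 23498) = (5605 + 35803)/(-163165509 + 23498) = 41408/(-163142011) = 41408*(-1/163142011) = -41408/163142011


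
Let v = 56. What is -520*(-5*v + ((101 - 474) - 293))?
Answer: 491920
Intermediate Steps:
-520*(-5*v + ((101 - 474) - 293)) = -520*(-5*56 + ((101 - 474) - 293)) = -520*(-280 + (-373 - 293)) = -520*(-280 - 666) = -520*(-946) = 491920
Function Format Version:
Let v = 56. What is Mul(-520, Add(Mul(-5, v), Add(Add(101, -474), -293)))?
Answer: 491920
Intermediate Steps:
Mul(-520, Add(Mul(-5, v), Add(Add(101, -474), -293))) = Mul(-520, Add(Mul(-5, 56), Add(Add(101, -474), -293))) = Mul(-520, Add(-280, Add(-373, -293))) = Mul(-520, Add(-280, -666)) = Mul(-520, -946) = 491920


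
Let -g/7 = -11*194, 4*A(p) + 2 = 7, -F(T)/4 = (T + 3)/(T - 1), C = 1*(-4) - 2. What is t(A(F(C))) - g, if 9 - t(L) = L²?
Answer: -238889/16 ≈ -14931.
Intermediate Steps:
C = -6 (C = -4 - 2 = -6)
F(T) = -4*(3 + T)/(-1 + T) (F(T) = -4*(T + 3)/(T - 1) = -4*(3 + T)/(-1 + T))
A(p) = 5/4 (A(p) = -½ + (¼)*7 = -½ + 7/4 = 5/4)
t(L) = 9 - L²
g = 14938 (g = -(-77)*194 = -7*(-2134) = 14938)
t(A(F(C))) - g = (9 - (5/4)²) - 1*14938 = (9 - 1*25/16) - 14938 = (9 - 25/16) - 14938 = 119/16 - 14938 = -238889/16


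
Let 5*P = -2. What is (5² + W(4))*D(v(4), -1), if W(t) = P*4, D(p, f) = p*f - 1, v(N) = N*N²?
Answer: -1521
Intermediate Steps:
P = -⅖ (P = (⅕)*(-2) = -⅖ ≈ -0.40000)
v(N) = N³
D(p, f) = -1 + f*p (D(p, f) = f*p - 1 = -1 + f*p)
W(t) = -8/5 (W(t) = -⅖*4 = -8/5)
(5² + W(4))*D(v(4), -1) = (5² - 8/5)*(-1 - 1*4³) = (25 - 8/5)*(-1 - 1*64) = 117*(-1 - 64)/5 = (117/5)*(-65) = -1521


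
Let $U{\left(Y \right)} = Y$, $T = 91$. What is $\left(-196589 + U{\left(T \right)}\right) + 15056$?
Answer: $-181442$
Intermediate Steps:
$\left(-196589 + U{\left(T \right)}\right) + 15056 = \left(-196589 + 91\right) + 15056 = -196498 + 15056 = -181442$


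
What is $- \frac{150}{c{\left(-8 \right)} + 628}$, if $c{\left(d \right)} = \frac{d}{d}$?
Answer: $- \frac{150}{629} \approx -0.23847$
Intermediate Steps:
$c{\left(d \right)} = 1$
$- \frac{150}{c{\left(-8 \right)} + 628} = - \frac{150}{1 + 628} = - \frac{150}{629}$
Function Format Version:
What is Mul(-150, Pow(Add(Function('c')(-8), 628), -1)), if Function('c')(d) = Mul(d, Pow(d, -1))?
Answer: Rational(-150, 629) ≈ -0.23847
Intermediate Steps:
Function('c')(d) = 1
Mul(-150, Pow(Add(Function('c')(-8), 628), -1)) = Mul(-150, Pow(Add(1, 628), -1)) = Mul(-150, Pow(629, -1)) = Mul(-150, Rational(1, 629)) = Rational(-150, 629)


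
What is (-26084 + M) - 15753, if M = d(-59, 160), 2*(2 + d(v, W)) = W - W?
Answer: -41839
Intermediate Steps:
d(v, W) = -2 (d(v, W) = -2 + (W - W)/2 = -2 + (½)*0 = -2 + 0 = -2)
M = -2
(-26084 + M) - 15753 = (-26084 - 2) - 15753 = -26086 - 15753 = -41839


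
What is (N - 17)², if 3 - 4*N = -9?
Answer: 196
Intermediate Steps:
N = 3 (N = ¾ - ¼*(-9) = ¾ + 9/4 = 3)
(N - 17)² = (3 - 17)² = (-14)² = 196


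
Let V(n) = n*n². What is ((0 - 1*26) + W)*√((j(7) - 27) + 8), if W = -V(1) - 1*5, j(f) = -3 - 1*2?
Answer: -64*I*√6 ≈ -156.77*I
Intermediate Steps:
V(n) = n³
j(f) = -5 (j(f) = -3 - 2 = -5)
W = -6 (W = -1*1³ - 1*5 = -1*1 - 5 = -1 - 5 = -6)
((0 - 1*26) + W)*√((j(7) - 27) + 8) = ((0 - 1*26) - 6)*√((-5 - 27) + 8) = ((0 - 26) - 6)*√(-32 + 8) = (-26 - 6)*√(-24) = -64*I*√6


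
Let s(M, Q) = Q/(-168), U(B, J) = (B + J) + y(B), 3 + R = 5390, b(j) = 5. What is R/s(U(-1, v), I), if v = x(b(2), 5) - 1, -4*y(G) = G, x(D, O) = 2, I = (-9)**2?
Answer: -301672/27 ≈ -11173.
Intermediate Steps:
I = 81
y(G) = -G/4
R = 5387 (R = -3 + 5390 = 5387)
v = 1 (v = 2 - 1 = 1)
U(B, J) = J + 3*B/4 (U(B, J) = (B + J) - B/4 = J + 3*B/4)
s(M, Q) = -Q/168 (s(M, Q) = Q*(-1/168) = -Q/168)
R/s(U(-1, v), I) = 5387/((-1/168*81)) = 5387/(-27/56) = 5387*(-56/27) = -301672/27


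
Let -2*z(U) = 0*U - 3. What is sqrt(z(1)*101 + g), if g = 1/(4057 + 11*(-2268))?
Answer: sqrt(264478848322)/41782 ≈ 12.309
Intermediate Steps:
z(U) = 3/2 (z(U) = -(0*U - 3)/2 = -(0 - 3)/2 = -1/2*(-3) = 3/2)
g = -1/20891 (g = 1/(4057 - 24948) = 1/(-20891) = -1/20891 ≈ -4.7867e-5)
sqrt(z(1)*101 + g) = sqrt((3/2)*101 - 1/20891) = sqrt(303/2 - 1/20891) = sqrt(6329971/41782) = sqrt(264478848322)/41782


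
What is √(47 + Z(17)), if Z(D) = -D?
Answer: √30 ≈ 5.4772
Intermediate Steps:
√(47 + Z(17)) = √(47 - 1*17) = √(47 - 17) = √30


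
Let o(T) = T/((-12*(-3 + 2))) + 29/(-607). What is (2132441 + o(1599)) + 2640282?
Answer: 11588494859/2428 ≈ 4.7729e+6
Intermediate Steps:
o(T) = -29/607 + T/12 (o(T) = T/((-12*(-1))) + 29*(-1/607) = T/12 - 29/607 = -29/607 + T/12)
(2132441 + o(1599)) + 2640282 = (2132441 + (-29/607 + (1/12)*1599)) + 2640282 = (2132441 + (-29/607 + 533/4)) + 2640282 = (2132441 + 323415/2428) + 2640282 = 5177890163/2428 + 2640282 = 11588494859/2428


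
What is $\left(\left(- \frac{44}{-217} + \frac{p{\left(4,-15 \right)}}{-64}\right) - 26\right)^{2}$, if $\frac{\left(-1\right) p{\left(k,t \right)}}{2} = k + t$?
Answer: $\frac{32950599529}{48219136} \approx 683.35$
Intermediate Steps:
$p{\left(k,t \right)} = - 2 k - 2 t$ ($p{\left(k,t \right)} = - 2 \left(k + t\right) = - 2 k - 2 t$)
$\left(\left(- \frac{44}{-217} + \frac{p{\left(4,-15 \right)}}{-64}\right) - 26\right)^{2} = \left(\left(- \frac{44}{-217} + \frac{\left(-2\right) 4 - -30}{-64}\right) - 26\right)^{2} = \left(\left(\left(-44\right) \left(- \frac{1}{217}\right) + \left(-8 + 30\right) \left(- \frac{1}{64}\right)\right) - 26\right)^{2} = \left(\left(\frac{44}{217} + 22 \left(- \frac{1}{64}\right)\right) - 26\right)^{2} = \left(\left(\frac{44}{217} - \frac{11}{32}\right) - 26\right)^{2} = \left(- \frac{979}{6944} - 26\right)^{2} = \left(- \frac{181523}{6944}\right)^{2} = \frac{32950599529}{48219136}$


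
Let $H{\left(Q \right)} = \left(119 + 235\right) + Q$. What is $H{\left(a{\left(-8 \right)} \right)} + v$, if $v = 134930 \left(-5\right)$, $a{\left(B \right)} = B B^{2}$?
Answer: $-674808$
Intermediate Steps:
$a{\left(B \right)} = B^{3}$
$v = -674650$
$H{\left(Q \right)} = 354 + Q$
$H{\left(a{\left(-8 \right)} \right)} + v = \left(354 + \left(-8\right)^{3}\right) - 674650 = \left(354 - 512\right) - 674650 = -158 - 674650 = -674808$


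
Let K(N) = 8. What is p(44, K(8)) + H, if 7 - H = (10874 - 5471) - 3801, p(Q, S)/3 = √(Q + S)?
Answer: -1595 + 6*√13 ≈ -1573.4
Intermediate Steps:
p(Q, S) = 3*√(Q + S)
H = -1595 (H = 7 - ((10874 - 5471) - 3801) = 7 - (5403 - 3801) = 7 - 1*1602 = 7 - 1602 = -1595)
p(44, K(8)) + H = 3*√(44 + 8) - 1595 = 3*√52 - 1595 = 3*(2*√13) - 1595 = 6*√13 - 1595 = -1595 + 6*√13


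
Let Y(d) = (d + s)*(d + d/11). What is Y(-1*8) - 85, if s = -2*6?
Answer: 985/11 ≈ 89.545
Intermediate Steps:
s = -12
Y(d) = 12*d*(-12 + d)/11 (Y(d) = (d - 12)*(d + d/11) = (-12 + d)*(d + d*(1/11)) = (-12 + d)*(d + d/11) = (-12 + d)*(12*d/11) = 12*d*(-12 + d)/11)
Y(-1*8) - 85 = 12*(-1*8)*(-12 - 1*8)/11 - 85 = (12/11)*(-8)*(-12 - 8) - 85 = (12/11)*(-8)*(-20) - 85 = 1920/11 - 85 = 985/11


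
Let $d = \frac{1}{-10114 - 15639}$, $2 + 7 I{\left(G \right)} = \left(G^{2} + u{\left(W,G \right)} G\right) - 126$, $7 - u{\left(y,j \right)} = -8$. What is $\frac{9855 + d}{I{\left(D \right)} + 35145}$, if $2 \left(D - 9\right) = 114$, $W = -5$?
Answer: $\frac{253795814}{924286207} \approx 0.27459$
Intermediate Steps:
$u{\left(y,j \right)} = 15$ ($u{\left(y,j \right)} = 7 - -8 = 7 + 8 = 15$)
$D = 66$ ($D = 9 + \frac{1}{2} \cdot 114 = 9 + 57 = 66$)
$I{\left(G \right)} = - \frac{128}{7} + \frac{G^{2}}{7} + \frac{15 G}{7}$ ($I{\left(G \right)} = - \frac{2}{7} + \frac{\left(G^{2} + 15 G\right) - 126}{7} = - \frac{2}{7} + \frac{-126 + G^{2} + 15 G}{7} = - \frac{2}{7} + \left(-18 + \frac{G^{2}}{7} + \frac{15 G}{7}\right) = - \frac{128}{7} + \frac{G^{2}}{7} + \frac{15 G}{7}$)
$d = - \frac{1}{25753}$ ($d = \frac{1}{-25753} = - \frac{1}{25753} \approx -3.883 \cdot 10^{-5}$)
$\frac{9855 + d}{I{\left(D \right)} + 35145} = \frac{9855 - \frac{1}{25753}}{\left(- \frac{128}{7} + \frac{66^{2}}{7} + \frac{15}{7} \cdot 66\right) + 35145} = \frac{253795814}{25753 \left(\left(- \frac{128}{7} + \frac{1}{7} \cdot 4356 + \frac{990}{7}\right) + 35145\right)} = \frac{253795814}{25753 \left(\left(- \frac{128}{7} + \frac{4356}{7} + \frac{990}{7}\right) + 35145\right)} = \frac{253795814}{25753 \left(\frac{5218}{7} + 35145\right)} = \frac{253795814}{25753 \cdot \frac{251233}{7}} = \frac{253795814}{25753} \cdot \frac{7}{251233} = \frac{253795814}{924286207}$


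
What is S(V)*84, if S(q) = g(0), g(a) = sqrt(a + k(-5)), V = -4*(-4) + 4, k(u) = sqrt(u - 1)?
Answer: 84*6**(1/4)*sqrt(I) ≈ 92.961 + 92.961*I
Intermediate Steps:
k(u) = sqrt(-1 + u)
V = 20 (V = 16 + 4 = 20)
g(a) = sqrt(a + I*sqrt(6)) (g(a) = sqrt(a + sqrt(-1 - 5)) = sqrt(a + sqrt(-6)) = sqrt(a + I*sqrt(6)))
S(q) = 6**(1/4)*sqrt(I) (S(q) = sqrt(0 + I*sqrt(6)) = sqrt(I*sqrt(6)) = 6**(1/4)*sqrt(I))
S(V)*84 = (6**(1/4)*sqrt(I))*84 = 84*6**(1/4)*sqrt(I)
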